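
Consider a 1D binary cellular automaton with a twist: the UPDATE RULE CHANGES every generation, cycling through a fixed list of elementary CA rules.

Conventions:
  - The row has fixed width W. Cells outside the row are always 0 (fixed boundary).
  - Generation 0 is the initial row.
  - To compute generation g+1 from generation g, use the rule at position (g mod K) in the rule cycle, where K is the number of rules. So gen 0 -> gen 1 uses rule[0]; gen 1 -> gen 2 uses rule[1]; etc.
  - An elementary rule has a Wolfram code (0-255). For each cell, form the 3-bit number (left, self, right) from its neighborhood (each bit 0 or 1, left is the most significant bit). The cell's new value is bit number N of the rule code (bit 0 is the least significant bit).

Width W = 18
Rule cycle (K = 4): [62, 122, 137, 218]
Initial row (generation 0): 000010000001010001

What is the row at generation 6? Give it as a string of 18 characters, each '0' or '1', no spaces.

Answer: 011111000011101100

Derivation:
Gen 0: 000010000001010001
Gen 1 (rule 62): 000111000011111011
Gen 2 (rule 122): 001101100110001111
Gen 3 (rule 137): 101001000100101110
Gen 4 (rule 218): 000110101011001111
Gen 5 (rule 62): 001101111110111000
Gen 6 (rule 122): 011111000011101100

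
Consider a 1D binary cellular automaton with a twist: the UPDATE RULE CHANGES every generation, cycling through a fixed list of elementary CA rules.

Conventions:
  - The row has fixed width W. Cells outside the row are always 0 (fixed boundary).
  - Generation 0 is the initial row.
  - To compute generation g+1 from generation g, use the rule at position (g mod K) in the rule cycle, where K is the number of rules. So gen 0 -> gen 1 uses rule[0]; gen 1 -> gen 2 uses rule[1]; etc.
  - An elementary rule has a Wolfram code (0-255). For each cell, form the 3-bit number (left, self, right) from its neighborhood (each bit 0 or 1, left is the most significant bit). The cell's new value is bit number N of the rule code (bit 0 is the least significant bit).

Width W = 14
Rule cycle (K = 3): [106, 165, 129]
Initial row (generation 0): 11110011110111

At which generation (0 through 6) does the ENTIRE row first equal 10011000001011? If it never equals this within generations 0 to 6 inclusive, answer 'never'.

Answer: 2

Derivation:
Gen 0: 11110011110111
Gen 1 (rule 106): 10010110011101
Gen 2 (rule 165): 10011000001011
Gen 3 (rule 129): 00000011100000
Gen 4 (rule 106): 00000110100000
Gen 5 (rule 165): 11110001101111
Gen 6 (rule 129): 01100100000110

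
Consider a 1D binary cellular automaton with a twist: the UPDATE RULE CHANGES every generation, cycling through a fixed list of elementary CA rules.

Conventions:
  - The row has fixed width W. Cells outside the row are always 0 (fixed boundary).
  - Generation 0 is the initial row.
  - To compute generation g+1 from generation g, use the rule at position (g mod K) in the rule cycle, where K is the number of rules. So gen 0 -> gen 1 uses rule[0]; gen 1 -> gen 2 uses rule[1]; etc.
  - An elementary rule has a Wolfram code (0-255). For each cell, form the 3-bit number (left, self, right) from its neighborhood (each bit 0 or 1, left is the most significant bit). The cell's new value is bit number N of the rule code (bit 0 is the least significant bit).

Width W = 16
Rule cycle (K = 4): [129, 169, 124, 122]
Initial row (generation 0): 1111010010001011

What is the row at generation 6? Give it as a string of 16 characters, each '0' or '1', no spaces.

Answer: 0100111011001111

Derivation:
Gen 0: 1111010010001011
Gen 1 (rule 129): 0110000000100000
Gen 2 (rule 169): 0100111110001111
Gen 3 (rule 124): 0110100011001001
Gen 4 (rule 122): 1111010111110110
Gen 5 (rule 129): 0110000011100000
Gen 6 (rule 169): 0100111011001111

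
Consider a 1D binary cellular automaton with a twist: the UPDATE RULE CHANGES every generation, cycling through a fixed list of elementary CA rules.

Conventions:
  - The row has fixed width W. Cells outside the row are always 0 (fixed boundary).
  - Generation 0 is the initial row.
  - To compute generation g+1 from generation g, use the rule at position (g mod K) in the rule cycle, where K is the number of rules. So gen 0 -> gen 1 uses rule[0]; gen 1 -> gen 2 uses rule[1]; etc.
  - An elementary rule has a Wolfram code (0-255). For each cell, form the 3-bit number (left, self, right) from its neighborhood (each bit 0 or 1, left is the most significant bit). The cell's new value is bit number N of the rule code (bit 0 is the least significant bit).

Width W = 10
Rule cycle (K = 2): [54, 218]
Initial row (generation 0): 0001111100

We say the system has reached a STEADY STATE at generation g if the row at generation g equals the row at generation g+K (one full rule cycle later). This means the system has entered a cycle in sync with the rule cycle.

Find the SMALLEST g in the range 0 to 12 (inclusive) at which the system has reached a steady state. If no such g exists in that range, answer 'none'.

Answer: none

Derivation:
Gen 0: 0001111100
Gen 1 (rule 54): 0010000010
Gen 2 (rule 218): 0101000101
Gen 3 (rule 54): 1111101111
Gen 4 (rule 218): 1111101111
Gen 5 (rule 54): 0000010000
Gen 6 (rule 218): 0000101000
Gen 7 (rule 54): 0001111100
Gen 8 (rule 218): 0011111110
Gen 9 (rule 54): 0100000001
Gen 10 (rule 218): 1010000010
Gen 11 (rule 54): 1111000111
Gen 12 (rule 218): 1111101111
Gen 13 (rule 54): 0000010000
Gen 14 (rule 218): 0000101000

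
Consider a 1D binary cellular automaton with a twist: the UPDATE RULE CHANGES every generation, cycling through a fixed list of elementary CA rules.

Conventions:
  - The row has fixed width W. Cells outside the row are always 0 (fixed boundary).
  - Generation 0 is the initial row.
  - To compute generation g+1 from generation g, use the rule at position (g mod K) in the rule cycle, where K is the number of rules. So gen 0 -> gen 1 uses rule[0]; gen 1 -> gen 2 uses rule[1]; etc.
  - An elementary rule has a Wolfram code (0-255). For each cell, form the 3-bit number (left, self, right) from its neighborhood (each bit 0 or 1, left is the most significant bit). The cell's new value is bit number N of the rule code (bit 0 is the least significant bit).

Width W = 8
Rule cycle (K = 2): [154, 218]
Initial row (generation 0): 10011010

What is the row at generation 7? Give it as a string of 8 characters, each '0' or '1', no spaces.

Answer: 11110001

Derivation:
Gen 0: 10011010
Gen 1 (rule 154): 01110001
Gen 2 (rule 218): 11111010
Gen 3 (rule 154): 11110001
Gen 4 (rule 218): 11111010
Gen 5 (rule 154): 11110001
Gen 6 (rule 218): 11111010
Gen 7 (rule 154): 11110001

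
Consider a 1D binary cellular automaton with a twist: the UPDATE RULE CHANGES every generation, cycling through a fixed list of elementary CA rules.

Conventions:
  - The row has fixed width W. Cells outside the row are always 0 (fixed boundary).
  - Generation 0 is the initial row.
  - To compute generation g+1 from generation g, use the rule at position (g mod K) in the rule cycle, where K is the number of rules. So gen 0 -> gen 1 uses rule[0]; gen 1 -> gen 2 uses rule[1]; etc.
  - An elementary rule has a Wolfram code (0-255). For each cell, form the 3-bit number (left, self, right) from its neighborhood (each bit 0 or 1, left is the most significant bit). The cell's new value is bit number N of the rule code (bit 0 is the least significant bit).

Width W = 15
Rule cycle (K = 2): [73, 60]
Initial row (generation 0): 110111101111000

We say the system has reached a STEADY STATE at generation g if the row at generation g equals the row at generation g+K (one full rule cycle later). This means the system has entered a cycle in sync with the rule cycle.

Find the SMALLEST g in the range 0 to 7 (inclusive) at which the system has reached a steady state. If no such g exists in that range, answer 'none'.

Gen 0: 110111101111000
Gen 1 (rule 73): 110100101001011
Gen 2 (rule 60): 101110111101110
Gen 3 (rule 73): 001010100101010
Gen 4 (rule 60): 001111110111111
Gen 5 (rule 73): 101000010100001
Gen 6 (rule 60): 111100011110001
Gen 7 (rule 73): 100101010010100
Gen 8 (rule 60): 110111111011110
Gen 9 (rule 73): 110100001010010

Answer: none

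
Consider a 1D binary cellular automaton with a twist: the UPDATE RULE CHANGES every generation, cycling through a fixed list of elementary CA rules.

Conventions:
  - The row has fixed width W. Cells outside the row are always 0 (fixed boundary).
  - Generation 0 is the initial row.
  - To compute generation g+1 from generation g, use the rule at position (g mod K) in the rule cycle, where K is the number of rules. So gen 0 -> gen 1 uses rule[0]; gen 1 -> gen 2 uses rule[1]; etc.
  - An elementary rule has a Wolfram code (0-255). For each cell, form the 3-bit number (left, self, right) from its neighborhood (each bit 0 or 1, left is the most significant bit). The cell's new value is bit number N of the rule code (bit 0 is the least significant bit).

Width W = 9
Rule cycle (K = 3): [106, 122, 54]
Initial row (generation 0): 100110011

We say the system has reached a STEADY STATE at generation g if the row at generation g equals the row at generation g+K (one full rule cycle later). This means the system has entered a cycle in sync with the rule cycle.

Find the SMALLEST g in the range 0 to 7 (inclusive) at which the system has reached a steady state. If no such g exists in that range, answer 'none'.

Gen 0: 100110011
Gen 1 (rule 106): 001110111
Gen 2 (rule 122): 011011101
Gen 3 (rule 54): 100100011
Gen 4 (rule 106): 001000111
Gen 5 (rule 122): 010101101
Gen 6 (rule 54): 111110011
Gen 7 (rule 106): 100010111
Gen 8 (rule 122): 010101101
Gen 9 (rule 54): 111110011
Gen 10 (rule 106): 100010111

Answer: 5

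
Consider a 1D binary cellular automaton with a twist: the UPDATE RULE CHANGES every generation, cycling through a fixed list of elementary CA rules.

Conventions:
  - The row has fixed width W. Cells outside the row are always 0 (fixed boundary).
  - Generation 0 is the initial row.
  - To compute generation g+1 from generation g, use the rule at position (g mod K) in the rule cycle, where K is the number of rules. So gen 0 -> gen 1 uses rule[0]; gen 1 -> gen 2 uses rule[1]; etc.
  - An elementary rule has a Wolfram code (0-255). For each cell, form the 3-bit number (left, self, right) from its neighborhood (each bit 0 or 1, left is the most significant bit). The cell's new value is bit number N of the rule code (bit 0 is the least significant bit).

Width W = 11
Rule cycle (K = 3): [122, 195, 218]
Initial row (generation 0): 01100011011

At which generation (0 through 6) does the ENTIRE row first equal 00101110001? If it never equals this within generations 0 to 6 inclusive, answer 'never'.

Gen 0: 01100011011
Gen 1 (rule 122): 11110111111
Gen 2 (rule 195): 01110011111
Gen 3 (rule 218): 11111111111
Gen 4 (rule 122): 10000000001
Gen 5 (rule 195): 00111111110
Gen 6 (rule 218): 01111111111

Answer: never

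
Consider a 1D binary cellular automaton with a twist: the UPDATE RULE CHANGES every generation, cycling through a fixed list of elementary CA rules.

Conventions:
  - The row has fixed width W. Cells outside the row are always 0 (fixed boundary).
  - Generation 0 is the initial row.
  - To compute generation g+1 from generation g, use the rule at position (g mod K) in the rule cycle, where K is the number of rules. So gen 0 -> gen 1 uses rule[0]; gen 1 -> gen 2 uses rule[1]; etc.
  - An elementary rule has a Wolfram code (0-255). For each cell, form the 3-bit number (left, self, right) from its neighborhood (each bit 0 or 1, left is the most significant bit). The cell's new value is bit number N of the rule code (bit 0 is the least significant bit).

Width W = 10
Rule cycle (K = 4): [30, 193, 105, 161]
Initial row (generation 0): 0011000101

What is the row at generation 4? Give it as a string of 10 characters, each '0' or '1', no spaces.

Gen 0: 0011000101
Gen 1 (rule 30): 0110101101
Gen 2 (rule 193): 0010000100
Gen 3 (rule 105): 1000110001
Gen 4 (rule 161): 0010000100

Answer: 0010000100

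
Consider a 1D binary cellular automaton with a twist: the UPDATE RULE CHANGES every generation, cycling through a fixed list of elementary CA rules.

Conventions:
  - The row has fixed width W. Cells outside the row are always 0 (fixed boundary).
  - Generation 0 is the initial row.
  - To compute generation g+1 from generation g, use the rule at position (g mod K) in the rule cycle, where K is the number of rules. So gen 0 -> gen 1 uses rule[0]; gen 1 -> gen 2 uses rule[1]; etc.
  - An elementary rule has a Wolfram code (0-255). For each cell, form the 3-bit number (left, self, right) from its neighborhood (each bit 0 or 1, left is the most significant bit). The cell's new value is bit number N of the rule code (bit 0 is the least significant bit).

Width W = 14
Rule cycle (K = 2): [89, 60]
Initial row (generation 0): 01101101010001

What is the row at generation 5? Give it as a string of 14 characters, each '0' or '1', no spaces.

Answer: 11000000001100

Derivation:
Gen 0: 01101101010001
Gen 1 (rule 89): 01101100001100
Gen 2 (rule 60): 01011010001010
Gen 3 (rule 89): 00011001100001
Gen 4 (rule 60): 00010101010001
Gen 5 (rule 89): 11000000001100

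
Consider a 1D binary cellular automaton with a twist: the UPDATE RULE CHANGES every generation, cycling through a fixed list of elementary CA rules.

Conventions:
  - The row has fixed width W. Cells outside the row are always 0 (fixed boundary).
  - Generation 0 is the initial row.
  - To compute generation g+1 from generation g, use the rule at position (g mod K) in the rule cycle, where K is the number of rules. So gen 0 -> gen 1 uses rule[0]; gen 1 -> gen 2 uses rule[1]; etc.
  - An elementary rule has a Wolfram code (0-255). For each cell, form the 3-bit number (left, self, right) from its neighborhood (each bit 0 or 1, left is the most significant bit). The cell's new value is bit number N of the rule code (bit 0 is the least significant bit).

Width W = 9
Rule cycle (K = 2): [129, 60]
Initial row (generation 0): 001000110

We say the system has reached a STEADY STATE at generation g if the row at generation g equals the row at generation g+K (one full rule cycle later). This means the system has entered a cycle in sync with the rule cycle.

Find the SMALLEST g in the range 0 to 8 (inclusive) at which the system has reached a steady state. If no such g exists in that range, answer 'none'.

Answer: none

Derivation:
Gen 0: 001000110
Gen 1 (rule 129): 100010000
Gen 2 (rule 60): 110011000
Gen 3 (rule 129): 000000011
Gen 4 (rule 60): 000000010
Gen 5 (rule 129): 111111000
Gen 6 (rule 60): 100000100
Gen 7 (rule 129): 001110001
Gen 8 (rule 60): 001001001
Gen 9 (rule 129): 100000000
Gen 10 (rule 60): 110000000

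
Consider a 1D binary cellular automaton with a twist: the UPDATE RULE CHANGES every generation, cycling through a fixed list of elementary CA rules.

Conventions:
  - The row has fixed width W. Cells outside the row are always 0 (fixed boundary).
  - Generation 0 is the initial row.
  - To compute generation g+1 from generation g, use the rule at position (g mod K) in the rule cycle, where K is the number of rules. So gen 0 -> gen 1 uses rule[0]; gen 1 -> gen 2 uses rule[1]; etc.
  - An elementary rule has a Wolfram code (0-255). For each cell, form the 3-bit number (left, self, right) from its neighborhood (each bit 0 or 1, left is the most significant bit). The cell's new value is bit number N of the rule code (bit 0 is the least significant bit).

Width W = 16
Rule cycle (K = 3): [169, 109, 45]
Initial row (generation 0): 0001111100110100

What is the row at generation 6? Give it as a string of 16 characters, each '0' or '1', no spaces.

Answer: 1111100001001011

Derivation:
Gen 0: 0001111100110100
Gen 1 (rule 169): 1101111000101001
Gen 2 (rule 109): 1111001010111001
Gen 3 (rule 45): 1000001111100001
Gen 4 (rule 169): 0011101111001100
Gen 5 (rule 109): 1010111001001101
Gen 6 (rule 45): 1111100001001011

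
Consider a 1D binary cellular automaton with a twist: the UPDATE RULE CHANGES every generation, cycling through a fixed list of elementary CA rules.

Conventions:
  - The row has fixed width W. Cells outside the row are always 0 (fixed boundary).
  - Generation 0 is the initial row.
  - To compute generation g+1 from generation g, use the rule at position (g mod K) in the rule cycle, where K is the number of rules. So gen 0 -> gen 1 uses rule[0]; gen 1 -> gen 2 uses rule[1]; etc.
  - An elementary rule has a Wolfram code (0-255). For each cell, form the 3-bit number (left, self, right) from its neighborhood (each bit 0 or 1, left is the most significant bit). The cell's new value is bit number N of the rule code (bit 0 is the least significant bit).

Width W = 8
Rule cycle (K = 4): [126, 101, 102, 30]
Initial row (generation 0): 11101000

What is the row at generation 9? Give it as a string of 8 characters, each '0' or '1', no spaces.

Answer: 11011100

Derivation:
Gen 0: 11101000
Gen 1 (rule 126): 10111100
Gen 2 (rule 101): 11000101
Gen 3 (rule 102): 01001111
Gen 4 (rule 30): 11111000
Gen 5 (rule 126): 10001100
Gen 6 (rule 101): 10100101
Gen 7 (rule 102): 11101111
Gen 8 (rule 30): 10001000
Gen 9 (rule 126): 11011100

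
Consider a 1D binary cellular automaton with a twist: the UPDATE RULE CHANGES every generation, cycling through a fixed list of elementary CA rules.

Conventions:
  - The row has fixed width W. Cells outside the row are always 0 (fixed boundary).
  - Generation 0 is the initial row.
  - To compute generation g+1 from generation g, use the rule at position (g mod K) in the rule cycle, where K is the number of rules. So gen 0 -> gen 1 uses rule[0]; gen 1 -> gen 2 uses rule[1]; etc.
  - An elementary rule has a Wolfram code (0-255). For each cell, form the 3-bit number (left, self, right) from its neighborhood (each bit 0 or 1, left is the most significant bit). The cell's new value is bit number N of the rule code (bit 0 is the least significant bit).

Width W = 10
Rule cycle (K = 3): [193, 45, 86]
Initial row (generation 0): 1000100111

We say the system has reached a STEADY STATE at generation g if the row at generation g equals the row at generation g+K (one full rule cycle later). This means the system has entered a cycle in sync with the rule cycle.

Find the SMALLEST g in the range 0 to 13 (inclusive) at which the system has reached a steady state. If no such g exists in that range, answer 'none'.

Answer: none

Derivation:
Gen 0: 1000100111
Gen 1 (rule 193): 0010000011
Gen 2 (rule 45): 1010111010
Gen 3 (rule 86): 1010001011
Gen 4 (rule 193): 0000100001
Gen 5 (rule 45): 1110101101
Gen 6 (rule 86): 0010100101
Gen 7 (rule 193): 1000000000
Gen 8 (rule 45): 1011111111
Gen 9 (rule 86): 1000000001
Gen 10 (rule 193): 0011111100
Gen 11 (rule 45): 1010000001
Gen 12 (rule 86): 1011000011
Gen 13 (rule 193): 0001011001
Gen 14 (rule 45): 1101110001
Gen 15 (rule 86): 0100011011
Gen 16 (rule 193): 0001001001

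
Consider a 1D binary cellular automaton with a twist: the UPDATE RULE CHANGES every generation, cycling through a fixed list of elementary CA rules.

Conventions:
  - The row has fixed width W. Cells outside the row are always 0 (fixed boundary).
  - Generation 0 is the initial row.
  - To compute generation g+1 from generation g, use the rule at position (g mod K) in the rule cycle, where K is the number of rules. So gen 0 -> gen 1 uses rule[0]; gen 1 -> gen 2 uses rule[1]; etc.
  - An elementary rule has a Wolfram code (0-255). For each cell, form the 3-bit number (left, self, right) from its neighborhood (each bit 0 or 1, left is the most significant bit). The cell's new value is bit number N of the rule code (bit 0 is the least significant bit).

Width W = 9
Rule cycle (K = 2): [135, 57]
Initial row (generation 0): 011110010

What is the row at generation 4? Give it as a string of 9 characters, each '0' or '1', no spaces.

Gen 0: 011110010
Gen 1 (rule 135): 101100110
Gen 2 (rule 57): 011010101
Gen 3 (rule 135): 100010101
Gen 4 (rule 57): 011001010

Answer: 011001010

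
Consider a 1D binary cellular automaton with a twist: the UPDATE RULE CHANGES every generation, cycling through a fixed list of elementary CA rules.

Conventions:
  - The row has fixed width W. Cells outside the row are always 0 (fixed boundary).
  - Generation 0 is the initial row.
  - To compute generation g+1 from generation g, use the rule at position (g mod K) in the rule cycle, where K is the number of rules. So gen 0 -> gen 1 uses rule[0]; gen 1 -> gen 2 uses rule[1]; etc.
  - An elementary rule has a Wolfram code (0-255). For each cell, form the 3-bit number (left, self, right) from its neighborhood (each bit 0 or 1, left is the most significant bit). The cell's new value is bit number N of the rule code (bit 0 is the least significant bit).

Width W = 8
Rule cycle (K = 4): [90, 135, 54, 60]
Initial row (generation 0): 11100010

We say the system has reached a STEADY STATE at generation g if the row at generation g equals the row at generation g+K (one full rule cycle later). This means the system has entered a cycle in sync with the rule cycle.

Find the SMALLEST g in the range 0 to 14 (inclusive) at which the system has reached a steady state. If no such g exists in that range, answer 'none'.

Answer: 6

Derivation:
Gen 0: 11100010
Gen 1 (rule 90): 10110101
Gen 2 (rule 135): 10000101
Gen 3 (rule 54): 11001111
Gen 4 (rule 60): 10101000
Gen 5 (rule 90): 00000100
Gen 6 (rule 135): 11111101
Gen 7 (rule 54): 00000011
Gen 8 (rule 60): 00000010
Gen 9 (rule 90): 00000101
Gen 10 (rule 135): 11111101
Gen 11 (rule 54): 00000011
Gen 12 (rule 60): 00000010
Gen 13 (rule 90): 00000101
Gen 14 (rule 135): 11111101
Gen 15 (rule 54): 00000011
Gen 16 (rule 60): 00000010
Gen 17 (rule 90): 00000101
Gen 18 (rule 135): 11111101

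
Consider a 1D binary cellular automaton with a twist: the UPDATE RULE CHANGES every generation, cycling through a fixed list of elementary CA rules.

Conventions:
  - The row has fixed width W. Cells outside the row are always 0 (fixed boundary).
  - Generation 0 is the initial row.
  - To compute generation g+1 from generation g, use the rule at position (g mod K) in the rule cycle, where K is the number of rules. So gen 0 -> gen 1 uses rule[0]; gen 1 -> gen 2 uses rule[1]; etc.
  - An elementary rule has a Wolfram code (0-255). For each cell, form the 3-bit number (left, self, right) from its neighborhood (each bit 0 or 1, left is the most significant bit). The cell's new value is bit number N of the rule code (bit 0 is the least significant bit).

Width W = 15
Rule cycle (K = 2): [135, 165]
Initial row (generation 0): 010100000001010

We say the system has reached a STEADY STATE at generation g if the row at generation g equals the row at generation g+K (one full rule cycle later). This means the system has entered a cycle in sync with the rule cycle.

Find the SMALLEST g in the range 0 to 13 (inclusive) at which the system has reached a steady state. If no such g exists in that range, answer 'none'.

Gen 0: 010100000001010
Gen 1 (rule 135): 110101111111010
Gen 2 (rule 165): 001110111110110
Gen 3 (rule 135): 110100011100000
Gen 4 (rule 165): 001101001001111
Gen 5 (rule 135): 110001011010110
Gen 6 (rule 165): 000101100111000
Gen 7 (rule 135): 111100001010011
Gen 8 (rule 165): 011001101110000
Gen 9 (rule 135): 100010000100111
Gen 10 (rule 165): 101010110100010
Gen 11 (rule 135): 101010000101110
Gen 12 (rule 165): 111110110110100
Gen 13 (rule 135): 011100000000101
Gen 14 (rule 165): 001001111110111
Gen 15 (rule 135): 111010111100010

Answer: none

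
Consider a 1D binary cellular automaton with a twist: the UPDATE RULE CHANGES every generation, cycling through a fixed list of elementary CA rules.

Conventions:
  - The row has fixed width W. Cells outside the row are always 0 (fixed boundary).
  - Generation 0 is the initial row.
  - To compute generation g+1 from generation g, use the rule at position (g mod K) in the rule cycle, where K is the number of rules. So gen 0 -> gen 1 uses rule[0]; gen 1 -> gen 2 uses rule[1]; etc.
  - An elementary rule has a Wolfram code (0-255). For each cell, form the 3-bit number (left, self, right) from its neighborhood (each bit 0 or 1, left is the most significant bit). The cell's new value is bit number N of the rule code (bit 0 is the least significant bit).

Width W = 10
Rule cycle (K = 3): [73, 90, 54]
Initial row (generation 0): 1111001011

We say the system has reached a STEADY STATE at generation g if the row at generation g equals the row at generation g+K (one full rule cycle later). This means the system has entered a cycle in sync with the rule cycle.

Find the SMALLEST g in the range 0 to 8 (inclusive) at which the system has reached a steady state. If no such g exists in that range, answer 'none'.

Answer: none

Derivation:
Gen 0: 1111001011
Gen 1 (rule 73): 1001000011
Gen 2 (rule 90): 0110100111
Gen 3 (rule 54): 1001111000
Gen 4 (rule 73): 0001001011
Gen 5 (rule 90): 0010110011
Gen 6 (rule 54): 0111001100
Gen 7 (rule 73): 0101001101
Gen 8 (rule 90): 1000111100
Gen 9 (rule 54): 1101000010
Gen 10 (rule 73): 1100011000
Gen 11 (rule 90): 1110111100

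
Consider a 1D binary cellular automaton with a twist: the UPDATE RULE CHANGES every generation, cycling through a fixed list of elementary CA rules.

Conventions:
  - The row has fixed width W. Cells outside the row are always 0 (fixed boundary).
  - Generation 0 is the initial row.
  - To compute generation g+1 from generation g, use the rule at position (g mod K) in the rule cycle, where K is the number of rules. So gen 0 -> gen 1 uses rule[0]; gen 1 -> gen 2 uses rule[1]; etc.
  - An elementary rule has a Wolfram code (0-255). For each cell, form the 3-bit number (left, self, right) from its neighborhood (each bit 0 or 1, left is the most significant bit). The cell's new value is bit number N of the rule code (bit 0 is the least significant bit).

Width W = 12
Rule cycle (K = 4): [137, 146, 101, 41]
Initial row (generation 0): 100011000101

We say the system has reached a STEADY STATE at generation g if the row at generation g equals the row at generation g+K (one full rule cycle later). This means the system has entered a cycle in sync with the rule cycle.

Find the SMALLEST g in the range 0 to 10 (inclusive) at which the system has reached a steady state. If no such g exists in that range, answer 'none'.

Answer: none

Derivation:
Gen 0: 100011000101
Gen 1 (rule 137): 001010010000
Gen 2 (rule 146): 010001101000
Gen 3 (rule 101): 010100111011
Gen 4 (rule 41): 001000100110
Gen 5 (rule 137): 100010000100
Gen 6 (rule 146): 010101001010
Gen 7 (rule 101): 011111001110
Gen 8 (rule 41): 010000001000
Gen 9 (rule 137): 000111100011
Gen 10 (rule 146): 001011010100
Gen 11 (rule 101): 101101111101
Gen 12 (rule 41): 011011000010
Gen 13 (rule 137): 010010011000
Gen 14 (rule 146): 101101100100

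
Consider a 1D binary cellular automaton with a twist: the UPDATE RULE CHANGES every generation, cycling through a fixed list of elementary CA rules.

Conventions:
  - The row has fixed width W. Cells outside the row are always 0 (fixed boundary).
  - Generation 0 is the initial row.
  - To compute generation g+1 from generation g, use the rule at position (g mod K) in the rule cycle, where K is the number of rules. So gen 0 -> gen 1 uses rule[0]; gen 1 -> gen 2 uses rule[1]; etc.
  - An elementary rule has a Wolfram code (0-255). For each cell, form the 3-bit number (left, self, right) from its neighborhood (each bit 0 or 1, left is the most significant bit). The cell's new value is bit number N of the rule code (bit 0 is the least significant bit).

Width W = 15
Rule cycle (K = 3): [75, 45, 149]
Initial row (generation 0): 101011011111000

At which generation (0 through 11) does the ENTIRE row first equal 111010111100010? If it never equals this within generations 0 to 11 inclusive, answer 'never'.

Gen 0: 101011011111000
Gen 1 (rule 75): 000011010001011
Gen 2 (rule 45): 111010110101110
Gen 3 (rule 149): 010010000100101
Gen 4 (rule 75): 100100111001000
Gen 5 (rule 45): 100100100001011
Gen 6 (rule 149): 110110111101000
Gen 7 (rule 75): 110110100100011
Gen 8 (rule 45): 101101100101010
Gen 9 (rule 149): 100000010101011
Gen 10 (rule 75): 001111100000011
Gen 11 (rule 45): 101000001111010

Answer: never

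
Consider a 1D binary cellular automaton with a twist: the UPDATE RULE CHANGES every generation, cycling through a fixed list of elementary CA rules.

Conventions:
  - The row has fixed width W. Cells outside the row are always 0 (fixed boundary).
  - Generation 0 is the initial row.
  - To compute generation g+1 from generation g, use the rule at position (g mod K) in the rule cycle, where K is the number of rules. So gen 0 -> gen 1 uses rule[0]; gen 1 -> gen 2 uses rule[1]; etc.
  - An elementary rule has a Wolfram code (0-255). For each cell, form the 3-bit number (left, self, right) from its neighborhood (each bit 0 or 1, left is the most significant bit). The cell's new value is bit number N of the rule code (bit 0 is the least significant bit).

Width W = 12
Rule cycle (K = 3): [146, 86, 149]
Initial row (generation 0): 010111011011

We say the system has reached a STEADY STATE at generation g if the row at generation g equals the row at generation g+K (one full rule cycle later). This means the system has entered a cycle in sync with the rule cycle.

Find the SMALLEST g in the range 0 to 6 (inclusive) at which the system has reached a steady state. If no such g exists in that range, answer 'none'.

Gen 0: 010111011011
Gen 1 (rule 146): 100010000000
Gen 2 (rule 86): 110111000000
Gen 3 (rule 149): 000010111111
Gen 4 (rule 146): 000100011110
Gen 5 (rule 86): 001110100011
Gen 6 (rule 149): 100100111000
Gen 7 (rule 146): 011011010100
Gen 8 (rule 86): 101001010110
Gen 9 (rule 149): 101101010001

Answer: none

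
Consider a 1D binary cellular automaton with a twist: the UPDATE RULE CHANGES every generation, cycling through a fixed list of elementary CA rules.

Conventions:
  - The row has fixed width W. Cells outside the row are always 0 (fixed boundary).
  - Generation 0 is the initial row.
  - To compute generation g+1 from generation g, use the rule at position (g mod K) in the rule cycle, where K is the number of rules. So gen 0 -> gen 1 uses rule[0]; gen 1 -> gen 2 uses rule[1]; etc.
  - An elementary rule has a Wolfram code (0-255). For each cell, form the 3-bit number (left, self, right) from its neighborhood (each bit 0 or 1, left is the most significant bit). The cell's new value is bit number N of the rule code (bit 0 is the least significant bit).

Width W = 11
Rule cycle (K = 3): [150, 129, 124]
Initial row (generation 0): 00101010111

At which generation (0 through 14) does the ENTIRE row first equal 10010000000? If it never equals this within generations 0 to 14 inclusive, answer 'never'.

Answer: 11

Derivation:
Gen 0: 00101010111
Gen 1 (rule 150): 01101010010
Gen 2 (rule 129): 00000000000
Gen 3 (rule 124): 00000000000
Gen 4 (rule 150): 00000000000
Gen 5 (rule 129): 11111111111
Gen 6 (rule 124): 10000000001
Gen 7 (rule 150): 11000000011
Gen 8 (rule 129): 00011111000
Gen 9 (rule 124): 00010001100
Gen 10 (rule 150): 00111010010
Gen 11 (rule 129): 10010000000
Gen 12 (rule 124): 11011000000
Gen 13 (rule 150): 00000100000
Gen 14 (rule 129): 11110001111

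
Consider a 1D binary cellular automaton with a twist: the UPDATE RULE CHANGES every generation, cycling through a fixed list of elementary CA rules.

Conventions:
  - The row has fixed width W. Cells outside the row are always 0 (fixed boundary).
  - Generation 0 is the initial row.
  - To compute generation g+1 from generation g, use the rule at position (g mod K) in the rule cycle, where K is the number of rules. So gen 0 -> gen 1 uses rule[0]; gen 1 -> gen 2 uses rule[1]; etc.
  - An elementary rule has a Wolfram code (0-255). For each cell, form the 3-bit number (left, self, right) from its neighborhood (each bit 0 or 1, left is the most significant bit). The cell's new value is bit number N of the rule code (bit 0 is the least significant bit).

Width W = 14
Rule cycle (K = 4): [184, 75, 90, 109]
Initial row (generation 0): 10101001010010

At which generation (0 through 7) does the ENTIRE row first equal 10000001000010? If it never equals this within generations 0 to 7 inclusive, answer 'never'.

Gen 0: 10101001010010
Gen 1 (rule 184): 01010100101001
Gen 2 (rule 75): 10000001000010
Gen 3 (rule 90): 01000010100101
Gen 4 (rule 109): 01011011100111
Gen 5 (rule 184): 00110111010110
Gen 6 (rule 75): 11110101000110
Gen 7 (rule 90): 10010000101111

Answer: 2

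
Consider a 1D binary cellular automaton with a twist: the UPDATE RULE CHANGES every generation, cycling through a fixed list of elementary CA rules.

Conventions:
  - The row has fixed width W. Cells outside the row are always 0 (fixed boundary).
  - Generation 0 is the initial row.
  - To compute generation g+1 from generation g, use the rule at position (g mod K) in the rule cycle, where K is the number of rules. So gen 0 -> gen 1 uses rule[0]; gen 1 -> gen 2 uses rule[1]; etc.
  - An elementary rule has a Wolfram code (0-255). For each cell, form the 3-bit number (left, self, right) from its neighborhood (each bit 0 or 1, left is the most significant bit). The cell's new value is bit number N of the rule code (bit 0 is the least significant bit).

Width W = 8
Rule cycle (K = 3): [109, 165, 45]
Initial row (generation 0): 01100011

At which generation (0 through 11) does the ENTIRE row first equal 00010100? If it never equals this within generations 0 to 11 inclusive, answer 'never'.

Answer: never

Derivation:
Gen 0: 01100011
Gen 1 (rule 109): 01101011
Gen 2 (rule 165): 00011100
Gen 3 (rule 45): 11010001
Gen 4 (rule 109): 11110101
Gen 5 (rule 165): 01101111
Gen 6 (rule 45): 01011000
Gen 7 (rule 109): 01111011
Gen 8 (rule 165): 00110100
Gen 9 (rule 45): 10101101
Gen 10 (rule 109): 11111111
Gen 11 (rule 165): 01111110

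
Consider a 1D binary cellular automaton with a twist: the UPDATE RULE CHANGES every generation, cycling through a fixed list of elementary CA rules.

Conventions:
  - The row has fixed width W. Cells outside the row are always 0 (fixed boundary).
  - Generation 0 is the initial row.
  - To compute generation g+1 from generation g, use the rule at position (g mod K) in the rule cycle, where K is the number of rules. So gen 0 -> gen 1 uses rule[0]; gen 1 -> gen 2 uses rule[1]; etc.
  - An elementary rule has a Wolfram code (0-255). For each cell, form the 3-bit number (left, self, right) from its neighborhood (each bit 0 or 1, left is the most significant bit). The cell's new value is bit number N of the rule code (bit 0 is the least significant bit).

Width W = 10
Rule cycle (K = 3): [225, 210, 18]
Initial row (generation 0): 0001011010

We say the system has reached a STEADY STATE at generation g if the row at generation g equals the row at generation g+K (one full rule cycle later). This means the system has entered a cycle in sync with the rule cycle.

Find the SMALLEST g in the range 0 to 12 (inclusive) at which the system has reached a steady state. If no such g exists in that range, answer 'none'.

Answer: 9

Derivation:
Gen 0: 0001011010
Gen 1 (rule 225): 1100101100
Gen 2 (rule 210): 0111000110
Gen 3 (rule 18): 1000101001
Gen 4 (rule 225): 0010010000
Gen 5 (rule 210): 0101101000
Gen 6 (rule 18): 1000000100
Gen 7 (rule 225): 0011110001
Gen 8 (rule 210): 0101111010
Gen 9 (rule 18): 1000000001
Gen 10 (rule 225): 0011111100
Gen 11 (rule 210): 0101111110
Gen 12 (rule 18): 1000000001
Gen 13 (rule 225): 0011111100
Gen 14 (rule 210): 0101111110
Gen 15 (rule 18): 1000000001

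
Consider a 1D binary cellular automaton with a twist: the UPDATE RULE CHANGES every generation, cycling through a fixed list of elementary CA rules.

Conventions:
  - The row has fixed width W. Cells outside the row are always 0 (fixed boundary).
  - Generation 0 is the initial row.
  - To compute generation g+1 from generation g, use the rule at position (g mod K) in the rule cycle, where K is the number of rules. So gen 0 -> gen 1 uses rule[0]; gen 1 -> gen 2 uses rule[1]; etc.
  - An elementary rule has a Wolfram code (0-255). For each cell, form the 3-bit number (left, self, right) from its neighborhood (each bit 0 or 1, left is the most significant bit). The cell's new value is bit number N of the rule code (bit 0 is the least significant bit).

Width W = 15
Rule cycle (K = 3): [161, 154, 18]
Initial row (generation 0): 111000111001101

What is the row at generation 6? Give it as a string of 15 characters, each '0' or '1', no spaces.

Answer: 000000000000001

Derivation:
Gen 0: 111000111001101
Gen 1 (rule 161): 010010010000010
Gen 2 (rule 154): 101101101000101
Gen 3 (rule 18): 000000000101000
Gen 4 (rule 161): 111111110010011
Gen 5 (rule 154): 111111101101110
Gen 6 (rule 18): 000000000000001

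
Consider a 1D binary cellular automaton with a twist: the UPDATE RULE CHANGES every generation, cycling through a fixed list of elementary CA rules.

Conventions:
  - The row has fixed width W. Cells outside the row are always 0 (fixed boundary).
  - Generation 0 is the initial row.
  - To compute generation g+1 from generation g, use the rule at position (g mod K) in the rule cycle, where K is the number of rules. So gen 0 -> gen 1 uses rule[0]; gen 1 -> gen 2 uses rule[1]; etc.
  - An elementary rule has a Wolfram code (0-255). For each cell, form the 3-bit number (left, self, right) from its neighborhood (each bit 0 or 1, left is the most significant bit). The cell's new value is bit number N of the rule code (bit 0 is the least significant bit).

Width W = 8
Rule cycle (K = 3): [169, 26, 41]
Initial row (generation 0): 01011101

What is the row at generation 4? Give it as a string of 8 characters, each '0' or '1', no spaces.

Gen 0: 01011101
Gen 1 (rule 169): 00111010
Gen 2 (rule 26): 01100001
Gen 3 (rule 41): 01001100
Gen 4 (rule 169): 00001001

Answer: 00001001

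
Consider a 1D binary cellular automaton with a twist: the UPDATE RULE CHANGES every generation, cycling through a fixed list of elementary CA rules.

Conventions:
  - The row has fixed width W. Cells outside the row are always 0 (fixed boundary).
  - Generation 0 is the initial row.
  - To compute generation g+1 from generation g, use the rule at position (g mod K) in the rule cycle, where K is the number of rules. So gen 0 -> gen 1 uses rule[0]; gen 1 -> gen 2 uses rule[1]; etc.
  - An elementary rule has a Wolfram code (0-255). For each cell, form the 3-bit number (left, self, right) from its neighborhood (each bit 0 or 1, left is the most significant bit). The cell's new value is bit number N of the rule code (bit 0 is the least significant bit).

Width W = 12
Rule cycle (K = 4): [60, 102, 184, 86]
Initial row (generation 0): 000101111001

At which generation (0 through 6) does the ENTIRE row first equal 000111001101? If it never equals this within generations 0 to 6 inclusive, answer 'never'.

Answer: never

Derivation:
Gen 0: 000101111001
Gen 1 (rule 60): 000111000101
Gen 2 (rule 102): 001001001111
Gen 3 (rule 184): 000100101110
Gen 4 (rule 86): 001111100011
Gen 5 (rule 60): 001000010010
Gen 6 (rule 102): 011000110110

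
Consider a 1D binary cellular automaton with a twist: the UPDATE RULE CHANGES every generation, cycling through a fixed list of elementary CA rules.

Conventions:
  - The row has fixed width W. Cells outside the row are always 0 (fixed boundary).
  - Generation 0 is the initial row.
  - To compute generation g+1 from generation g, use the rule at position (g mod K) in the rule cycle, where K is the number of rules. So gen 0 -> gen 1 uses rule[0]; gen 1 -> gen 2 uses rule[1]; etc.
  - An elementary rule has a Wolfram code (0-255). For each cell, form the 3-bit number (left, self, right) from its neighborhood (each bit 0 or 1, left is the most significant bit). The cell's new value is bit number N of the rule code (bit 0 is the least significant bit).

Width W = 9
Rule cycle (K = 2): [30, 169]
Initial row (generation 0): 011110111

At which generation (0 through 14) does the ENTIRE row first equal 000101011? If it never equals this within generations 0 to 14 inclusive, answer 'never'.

Answer: never

Derivation:
Gen 0: 011110111
Gen 1 (rule 30): 110000100
Gen 2 (rule 169): 100110001
Gen 3 (rule 30): 111101011
Gen 4 (rule 169): 111010110
Gen 5 (rule 30): 100010101
Gen 6 (rule 169): 001001010
Gen 7 (rule 30): 011111011
Gen 8 (rule 169): 011110110
Gen 9 (rule 30): 110000101
Gen 10 (rule 169): 100110010
Gen 11 (rule 30): 111101111
Gen 12 (rule 169): 111011110
Gen 13 (rule 30): 100010001
Gen 14 (rule 169): 001000100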